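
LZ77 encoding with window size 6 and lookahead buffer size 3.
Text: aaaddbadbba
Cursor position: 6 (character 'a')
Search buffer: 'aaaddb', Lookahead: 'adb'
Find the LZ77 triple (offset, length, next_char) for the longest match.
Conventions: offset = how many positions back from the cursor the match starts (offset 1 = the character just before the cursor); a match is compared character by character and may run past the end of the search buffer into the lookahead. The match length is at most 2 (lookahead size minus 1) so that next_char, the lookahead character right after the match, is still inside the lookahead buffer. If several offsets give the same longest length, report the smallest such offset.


Try each offset into the search buffer:
  offset=1 (pos 5, char 'b'): match length 0
  offset=2 (pos 4, char 'd'): match length 0
  offset=3 (pos 3, char 'd'): match length 0
  offset=4 (pos 2, char 'a'): match length 2
  offset=5 (pos 1, char 'a'): match length 1
  offset=6 (pos 0, char 'a'): match length 1
Longest match has length 2 at offset 4.
next_char = character at position 6 + 2 = 8 -> 'b'

Best match: offset=4, length=2 (matching 'ad' starting at position 2)
LZ77 triple: (4, 2, 'b')


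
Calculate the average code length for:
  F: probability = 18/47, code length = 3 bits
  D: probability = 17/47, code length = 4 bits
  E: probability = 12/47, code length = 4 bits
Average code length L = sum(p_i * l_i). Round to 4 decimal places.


Weighted contributions p_i * l_i:
  F: (18/47) * 3 = 54/47
  D: (17/47) * 4 = 68/47
  E: (12/47) * 4 = 48/47
Sum = (54 + 68 + 48)/47 = 170/47

L = 170/47 = 3.6170 bits/symbol


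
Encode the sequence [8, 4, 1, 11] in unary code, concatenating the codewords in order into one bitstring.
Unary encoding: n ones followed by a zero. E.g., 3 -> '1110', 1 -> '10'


Encode each number as n ones followed by a terminating 0:
  8 -> 111111110 (9 bits)
  4 -> 11110 (5 bits)
  1 -> 10 (2 bits)
  11 -> 111111111110 (12 bits)
Total length = 9 + 5 + 2 + 12 = 28 bits.

Unary([8, 4, 1, 11]) = 1111111101111010111111111110 (28 bits)


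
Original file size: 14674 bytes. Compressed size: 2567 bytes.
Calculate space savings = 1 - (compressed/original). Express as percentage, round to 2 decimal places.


ratio = compressed/original = 2567/14674 = 0.174935
savings = 1 - ratio = 1 - 0.174935 = 0.825065
as a percentage: 0.825065 * 100 = 82.51%

Space savings = 1 - 2567/14674 = 82.51%


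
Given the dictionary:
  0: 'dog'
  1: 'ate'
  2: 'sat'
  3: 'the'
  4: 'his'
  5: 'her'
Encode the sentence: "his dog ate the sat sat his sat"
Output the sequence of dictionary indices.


Look up each word in the dictionary:
  'his' -> 4
  'dog' -> 0
  'ate' -> 1
  'the' -> 3
  'sat' -> 2
  'sat' -> 2
  'his' -> 4
  'sat' -> 2

Encoded: [4, 0, 1, 3, 2, 2, 4, 2]


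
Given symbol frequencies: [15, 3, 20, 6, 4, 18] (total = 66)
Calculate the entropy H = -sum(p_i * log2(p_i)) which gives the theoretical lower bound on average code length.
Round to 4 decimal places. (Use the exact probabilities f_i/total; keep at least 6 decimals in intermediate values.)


Per-symbol terms -p_i * log2(p_i) with p_i = f_i/66:
  p = 15/66 = 0.227273: log2(p) = -2.137504, -p*log2(p) = 0.485796
  p = 3/66 = 0.045455: log2(p) = -4.459432, -p*log2(p) = 0.202701
  p = 20/66 = 0.303030: log2(p) = -1.722466, -p*log2(p) = 0.521959
  p = 6/66 = 0.090909: log2(p) = -3.459432, -p*log2(p) = 0.314494
  p = 4/66 = 0.060606: log2(p) = -4.044394, -p*log2(p) = 0.245115
  p = 18/66 = 0.272727: log2(p) = -1.874469, -p*log2(p) = 0.511219
H = 0.485796 + 0.202701 + 0.521959 + 0.314494 + 0.245115 + 0.511219 = 2.281284

H = 2.2813 bits/symbol


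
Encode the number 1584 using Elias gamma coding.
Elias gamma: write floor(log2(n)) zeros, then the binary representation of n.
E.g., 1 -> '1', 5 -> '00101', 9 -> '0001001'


num_bits = floor(log2(1584)) + 1 = 11
leading_zeros = num_bits - 1 = 10
binary(1584) = 11000110000

Elias gamma(1584) = '0000000000' + '11000110000' = 000000000011000110000 (21 bits)


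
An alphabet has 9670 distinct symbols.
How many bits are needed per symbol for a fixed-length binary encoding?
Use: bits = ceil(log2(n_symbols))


log2(9670) = 13.2393
Bracket: 2^13 = 8192 < 9670 <= 2^14 = 16384
So ceil(log2(9670)) = 14

bits = ceil(log2(9670)) = ceil(13.2393) = 14 bits


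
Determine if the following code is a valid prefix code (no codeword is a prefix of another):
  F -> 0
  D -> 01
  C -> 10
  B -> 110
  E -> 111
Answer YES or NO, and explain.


Checking each pair (does one codeword prefix another?):
  F='0' vs D='01': prefix -- VIOLATION

NO -- this is NOT a valid prefix code. F (0) is a prefix of D (01).


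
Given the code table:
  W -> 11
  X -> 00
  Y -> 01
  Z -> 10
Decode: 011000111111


Decoding:
01 -> Y
10 -> Z
00 -> X
11 -> W
11 -> W
11 -> W


Result: YZXWWW


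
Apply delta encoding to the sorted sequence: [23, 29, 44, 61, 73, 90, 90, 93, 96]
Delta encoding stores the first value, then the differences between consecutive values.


First value: 23
Deltas:
  29 - 23 = 6
  44 - 29 = 15
  61 - 44 = 17
  73 - 61 = 12
  90 - 73 = 17
  90 - 90 = 0
  93 - 90 = 3
  96 - 93 = 3


Delta encoded: [23, 6, 15, 17, 12, 17, 0, 3, 3]


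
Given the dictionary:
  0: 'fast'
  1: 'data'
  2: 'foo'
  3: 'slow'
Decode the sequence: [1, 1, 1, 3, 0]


Look up each index in the dictionary:
  1 -> 'data'
  1 -> 'data'
  1 -> 'data'
  3 -> 'slow'
  0 -> 'fast'

Decoded: "data data data slow fast"


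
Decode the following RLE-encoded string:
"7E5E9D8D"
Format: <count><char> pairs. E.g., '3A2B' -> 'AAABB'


Expanding each <count><char> pair:
  7E -> 'EEEEEEE'
  5E -> 'EEEEE'
  9D -> 'DDDDDDDDD'
  8D -> 'DDDDDDDD'

Decoded = EEEEEEEEEEEEDDDDDDDDDDDDDDDDD


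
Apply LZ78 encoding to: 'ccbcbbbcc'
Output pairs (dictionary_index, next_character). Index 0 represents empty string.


LZ78 encoding steps:
Dictionary: {0: ''}
Step 1: w='' (idx 0), next='c' -> output (0, 'c'), add 'c' as idx 1
Step 2: w='c' (idx 1), next='b' -> output (1, 'b'), add 'cb' as idx 2
Step 3: w='cb' (idx 2), next='b' -> output (2, 'b'), add 'cbb' as idx 3
Step 4: w='' (idx 0), next='b' -> output (0, 'b'), add 'b' as idx 4
Step 5: w='c' (idx 1), next='c' -> output (1, 'c'), add 'cc' as idx 5


Encoded: [(0, 'c'), (1, 'b'), (2, 'b'), (0, 'b'), (1, 'c')]


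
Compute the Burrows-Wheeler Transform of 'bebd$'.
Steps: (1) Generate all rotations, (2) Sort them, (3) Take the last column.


Rotations (sorted):
  0: $bebd -> last char: d
  1: bd$be -> last char: e
  2: bebd$ -> last char: $
  3: d$beb -> last char: b
  4: ebd$b -> last char: b


BWT = de$bb


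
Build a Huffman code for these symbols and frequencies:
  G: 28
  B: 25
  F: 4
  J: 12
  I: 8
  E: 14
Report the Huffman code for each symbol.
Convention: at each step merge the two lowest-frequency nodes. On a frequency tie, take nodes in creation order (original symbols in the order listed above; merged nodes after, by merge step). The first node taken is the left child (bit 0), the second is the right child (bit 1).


Huffman tree construction:
Step 1: Merge F(4) + I(8) = 12
Step 2: Merge J(12) + (F+I)(12) = 24
Step 3: Merge E(14) + (J+(F+I))(24) = 38
Step 4: Merge B(25) + G(28) = 53
Step 5: Merge (E+(J+(F+I)))(38) + (B+G)(53) = 91
Read each symbol's code off the tree from the root (left child = 0, right child = 1).

Codes:
  G: 11 (length 2)
  B: 10 (length 2)
  F: 0110 (length 4)
  J: 010 (length 3)
  I: 0111 (length 4)
  E: 00 (length 2)
Average code length: 218/91 = 2.3956 bits/symbol


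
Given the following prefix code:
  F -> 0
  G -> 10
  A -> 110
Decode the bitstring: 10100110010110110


Decoding step by step:
Bits 10 -> G
Bits 10 -> G
Bits 0 -> F
Bits 110 -> A
Bits 0 -> F
Bits 10 -> G
Bits 110 -> A
Bits 110 -> A


Decoded message: GGFAFGAA


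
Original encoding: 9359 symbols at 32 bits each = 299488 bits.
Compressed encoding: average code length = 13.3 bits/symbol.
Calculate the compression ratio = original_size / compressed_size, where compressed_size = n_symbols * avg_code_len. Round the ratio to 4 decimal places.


original_size = n_symbols * orig_bits = 9359 * 32 = 299488 bits
compressed_size = n_symbols * avg_code_len = 9359 * 13.3 = 124474.7 bits
ratio = original_size / compressed_size = 299488 / 124474.7 = 2.406

Compression ratio = 2.406


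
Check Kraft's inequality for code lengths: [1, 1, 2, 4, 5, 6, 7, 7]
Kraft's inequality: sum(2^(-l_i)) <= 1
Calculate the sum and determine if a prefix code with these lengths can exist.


Sum = 2^(-1) + 2^(-1) + 2^(-2) + 2^(-4) + 2^(-5) + 2^(-6) + 2^(-7) + 2^(-7)
    = 0.5 + 0.5 + 0.25 + 0.0625 + 0.03125 + 0.015625 + 0.0078125 + 0.0078125
    = 176/128 = 1.375
Since 1.375 > 1, Kraft's inequality is NOT satisfied.
A prefix code with these lengths CANNOT exist.

Kraft sum = 1.375. Not satisfied.


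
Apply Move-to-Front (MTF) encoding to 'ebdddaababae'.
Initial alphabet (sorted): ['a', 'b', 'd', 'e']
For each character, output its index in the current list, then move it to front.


MTF encoding:
'e': index 3 in ['a', 'b', 'd', 'e'] -> ['e', 'a', 'b', 'd']
'b': index 2 in ['e', 'a', 'b', 'd'] -> ['b', 'e', 'a', 'd']
'd': index 3 in ['b', 'e', 'a', 'd'] -> ['d', 'b', 'e', 'a']
'd': index 0 in ['d', 'b', 'e', 'a'] -> ['d', 'b', 'e', 'a']
'd': index 0 in ['d', 'b', 'e', 'a'] -> ['d', 'b', 'e', 'a']
'a': index 3 in ['d', 'b', 'e', 'a'] -> ['a', 'd', 'b', 'e']
'a': index 0 in ['a', 'd', 'b', 'e'] -> ['a', 'd', 'b', 'e']
'b': index 2 in ['a', 'd', 'b', 'e'] -> ['b', 'a', 'd', 'e']
'a': index 1 in ['b', 'a', 'd', 'e'] -> ['a', 'b', 'd', 'e']
'b': index 1 in ['a', 'b', 'd', 'e'] -> ['b', 'a', 'd', 'e']
'a': index 1 in ['b', 'a', 'd', 'e'] -> ['a', 'b', 'd', 'e']
'e': index 3 in ['a', 'b', 'd', 'e'] -> ['e', 'a', 'b', 'd']


Output: [3, 2, 3, 0, 0, 3, 0, 2, 1, 1, 1, 3]


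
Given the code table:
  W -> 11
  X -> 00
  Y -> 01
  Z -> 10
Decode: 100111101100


Decoding:
10 -> Z
01 -> Y
11 -> W
10 -> Z
11 -> W
00 -> X


Result: ZYWZWX


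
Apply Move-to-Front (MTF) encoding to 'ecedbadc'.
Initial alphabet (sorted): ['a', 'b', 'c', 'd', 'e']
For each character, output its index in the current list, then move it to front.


MTF encoding:
'e': index 4 in ['a', 'b', 'c', 'd', 'e'] -> ['e', 'a', 'b', 'c', 'd']
'c': index 3 in ['e', 'a', 'b', 'c', 'd'] -> ['c', 'e', 'a', 'b', 'd']
'e': index 1 in ['c', 'e', 'a', 'b', 'd'] -> ['e', 'c', 'a', 'b', 'd']
'd': index 4 in ['e', 'c', 'a', 'b', 'd'] -> ['d', 'e', 'c', 'a', 'b']
'b': index 4 in ['d', 'e', 'c', 'a', 'b'] -> ['b', 'd', 'e', 'c', 'a']
'a': index 4 in ['b', 'd', 'e', 'c', 'a'] -> ['a', 'b', 'd', 'e', 'c']
'd': index 2 in ['a', 'b', 'd', 'e', 'c'] -> ['d', 'a', 'b', 'e', 'c']
'c': index 4 in ['d', 'a', 'b', 'e', 'c'] -> ['c', 'd', 'a', 'b', 'e']


Output: [4, 3, 1, 4, 4, 4, 2, 4]


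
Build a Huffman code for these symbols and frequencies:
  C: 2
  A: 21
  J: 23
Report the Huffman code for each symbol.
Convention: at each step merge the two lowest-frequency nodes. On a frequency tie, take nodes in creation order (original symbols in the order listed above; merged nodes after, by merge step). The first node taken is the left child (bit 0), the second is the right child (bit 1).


Huffman tree construction:
Step 1: Merge C(2) + A(21) = 23
Step 2: Merge J(23) + (C+A)(23) = 46
Read each symbol's code off the tree from the root (left child = 0, right child = 1).

Codes:
  C: 10 (length 2)
  A: 11 (length 2)
  J: 0 (length 1)
Average code length: 69/46 = 1.5000 bits/symbol


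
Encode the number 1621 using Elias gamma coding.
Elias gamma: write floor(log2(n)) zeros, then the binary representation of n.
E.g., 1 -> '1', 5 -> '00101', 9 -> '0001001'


num_bits = floor(log2(1621)) + 1 = 11
leading_zeros = num_bits - 1 = 10
binary(1621) = 11001010101

Elias gamma(1621) = '0000000000' + '11001010101' = 000000000011001010101 (21 bits)


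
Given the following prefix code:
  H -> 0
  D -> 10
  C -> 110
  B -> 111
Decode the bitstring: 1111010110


Decoding step by step:
Bits 111 -> B
Bits 10 -> D
Bits 10 -> D
Bits 110 -> C


Decoded message: BDDC


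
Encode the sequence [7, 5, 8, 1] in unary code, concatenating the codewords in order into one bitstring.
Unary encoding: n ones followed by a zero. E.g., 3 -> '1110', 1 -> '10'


Encode each number as n ones followed by a terminating 0:
  7 -> 11111110 (8 bits)
  5 -> 111110 (6 bits)
  8 -> 111111110 (9 bits)
  1 -> 10 (2 bits)
Total length = 8 + 6 + 9 + 2 = 25 bits.

Unary([7, 5, 8, 1]) = 1111111011111011111111010 (25 bits)


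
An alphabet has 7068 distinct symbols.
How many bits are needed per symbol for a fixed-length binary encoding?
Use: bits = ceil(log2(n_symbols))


log2(7068) = 12.7871
Bracket: 2^12 = 4096 < 7068 <= 2^13 = 8192
So ceil(log2(7068)) = 13

bits = ceil(log2(7068)) = ceil(12.7871) = 13 bits


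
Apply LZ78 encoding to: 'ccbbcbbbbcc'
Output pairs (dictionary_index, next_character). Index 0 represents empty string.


LZ78 encoding steps:
Dictionary: {0: ''}
Step 1: w='' (idx 0), next='c' -> output (0, 'c'), add 'c' as idx 1
Step 2: w='c' (idx 1), next='b' -> output (1, 'b'), add 'cb' as idx 2
Step 3: w='' (idx 0), next='b' -> output (0, 'b'), add 'b' as idx 3
Step 4: w='cb' (idx 2), next='b' -> output (2, 'b'), add 'cbb' as idx 4
Step 5: w='b' (idx 3), next='b' -> output (3, 'b'), add 'bb' as idx 5
Step 6: w='c' (idx 1), next='c' -> output (1, 'c'), add 'cc' as idx 6


Encoded: [(0, 'c'), (1, 'b'), (0, 'b'), (2, 'b'), (3, 'b'), (1, 'c')]


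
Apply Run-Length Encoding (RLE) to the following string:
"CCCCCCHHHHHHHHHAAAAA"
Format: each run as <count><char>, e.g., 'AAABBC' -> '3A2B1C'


Scanning runs left to right:
  i=0: run of 'C' x 6 -> '6C'
  i=6: run of 'H' x 9 -> '9H'
  i=15: run of 'A' x 5 -> '5A'

RLE = 6C9H5A


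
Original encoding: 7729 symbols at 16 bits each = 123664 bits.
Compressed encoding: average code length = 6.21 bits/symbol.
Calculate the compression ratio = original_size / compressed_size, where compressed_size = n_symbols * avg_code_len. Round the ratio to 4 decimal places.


original_size = n_symbols * orig_bits = 7729 * 16 = 123664 bits
compressed_size = n_symbols * avg_code_len = 7729 * 6.21 = 47997.09 bits
ratio = original_size / compressed_size = 123664 / 47997.09 = 2.5765

Compression ratio = 2.5765


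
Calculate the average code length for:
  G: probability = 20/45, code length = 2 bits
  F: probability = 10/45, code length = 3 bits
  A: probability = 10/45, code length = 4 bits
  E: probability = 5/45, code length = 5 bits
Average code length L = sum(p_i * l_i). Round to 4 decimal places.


Weighted contributions p_i * l_i:
  G: (20/45) * 2 = 40/45
  F: (10/45) * 3 = 30/45
  A: (10/45) * 4 = 40/45
  E: (5/45) * 5 = 25/45
Sum = (40 + 30 + 40 + 25)/45 = 135/45

L = 135/45 = 3.0000 bits/symbol


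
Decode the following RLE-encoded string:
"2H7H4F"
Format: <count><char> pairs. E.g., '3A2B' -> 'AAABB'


Expanding each <count><char> pair:
  2H -> 'HH'
  7H -> 'HHHHHHH'
  4F -> 'FFFF'

Decoded = HHHHHHHHHFFFF


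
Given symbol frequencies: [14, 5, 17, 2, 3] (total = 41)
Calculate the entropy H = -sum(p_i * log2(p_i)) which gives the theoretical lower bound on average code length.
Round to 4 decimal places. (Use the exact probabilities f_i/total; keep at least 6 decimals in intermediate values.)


Per-symbol terms -p_i * log2(p_i) with p_i = f_i/41:
  p = 14/41 = 0.341463: log2(p) = -1.550197, -p*log2(p) = 0.529336
  p = 5/41 = 0.121951: log2(p) = -3.035624, -p*log2(p) = 0.370198
  p = 17/41 = 0.414634: log2(p) = -1.270089, -p*log2(p) = 0.526622
  p = 2/41 = 0.048780: log2(p) = -4.357552, -p*log2(p) = 0.212564
  p = 3/41 = 0.073171: log2(p) = -3.772590, -p*log2(p) = 0.276043
H = 0.529336 + 0.370198 + 0.526622 + 0.212564 + 0.276043 = 1.914763

H = 1.9148 bits/symbol


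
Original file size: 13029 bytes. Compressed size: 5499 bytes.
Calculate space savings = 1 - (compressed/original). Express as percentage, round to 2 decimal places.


ratio = compressed/original = 5499/13029 = 0.422058
savings = 1 - ratio = 1 - 0.422058 = 0.577942
as a percentage: 0.577942 * 100 = 57.79%

Space savings = 1 - 5499/13029 = 57.79%


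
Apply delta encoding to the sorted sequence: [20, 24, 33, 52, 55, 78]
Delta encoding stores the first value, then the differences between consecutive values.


First value: 20
Deltas:
  24 - 20 = 4
  33 - 24 = 9
  52 - 33 = 19
  55 - 52 = 3
  78 - 55 = 23


Delta encoded: [20, 4, 9, 19, 3, 23]


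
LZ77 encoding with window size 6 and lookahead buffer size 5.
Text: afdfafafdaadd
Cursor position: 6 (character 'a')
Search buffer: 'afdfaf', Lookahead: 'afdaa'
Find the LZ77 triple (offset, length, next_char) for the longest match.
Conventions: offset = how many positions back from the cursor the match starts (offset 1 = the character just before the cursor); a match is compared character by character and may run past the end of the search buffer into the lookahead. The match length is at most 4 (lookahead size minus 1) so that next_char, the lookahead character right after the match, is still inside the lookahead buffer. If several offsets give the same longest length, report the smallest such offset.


Try each offset into the search buffer:
  offset=1 (pos 5, char 'f'): match length 0
  offset=2 (pos 4, char 'a'): match length 2
  offset=3 (pos 3, char 'f'): match length 0
  offset=4 (pos 2, char 'd'): match length 0
  offset=5 (pos 1, char 'f'): match length 0
  offset=6 (pos 0, char 'a'): match length 3
Longest match has length 3 at offset 6.
next_char = character at position 6 + 3 = 9 -> 'a'

Best match: offset=6, length=3 (matching 'afd' starting at position 0)
LZ77 triple: (6, 3, 'a')


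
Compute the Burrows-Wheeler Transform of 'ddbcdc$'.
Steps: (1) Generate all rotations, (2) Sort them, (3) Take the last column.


Rotations (sorted):
  0: $ddbcdc -> last char: c
  1: bcdc$dd -> last char: d
  2: c$ddbcd -> last char: d
  3: cdc$ddb -> last char: b
  4: dbcdc$d -> last char: d
  5: dc$ddbc -> last char: c
  6: ddbcdc$ -> last char: $


BWT = cddbdc$


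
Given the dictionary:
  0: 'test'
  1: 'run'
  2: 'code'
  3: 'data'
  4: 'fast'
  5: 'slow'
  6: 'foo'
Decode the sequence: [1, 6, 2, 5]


Look up each index in the dictionary:
  1 -> 'run'
  6 -> 'foo'
  2 -> 'code'
  5 -> 'slow'

Decoded: "run foo code slow"


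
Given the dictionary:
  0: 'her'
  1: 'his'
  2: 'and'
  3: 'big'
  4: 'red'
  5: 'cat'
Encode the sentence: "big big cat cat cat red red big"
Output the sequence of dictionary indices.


Look up each word in the dictionary:
  'big' -> 3
  'big' -> 3
  'cat' -> 5
  'cat' -> 5
  'cat' -> 5
  'red' -> 4
  'red' -> 4
  'big' -> 3

Encoded: [3, 3, 5, 5, 5, 4, 4, 3]


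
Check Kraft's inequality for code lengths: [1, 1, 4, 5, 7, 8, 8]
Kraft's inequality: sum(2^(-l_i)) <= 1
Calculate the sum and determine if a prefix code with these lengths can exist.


Sum = 2^(-1) + 2^(-1) + 2^(-4) + 2^(-5) + 2^(-7) + 2^(-8) + 2^(-8)
    = 0.5 + 0.5 + 0.0625 + 0.03125 + 0.0078125 + 0.00390625 + 0.00390625
    = 284/256 = 1.109375
Since 1.109375 > 1, Kraft's inequality is NOT satisfied.
A prefix code with these lengths CANNOT exist.

Kraft sum = 1.109375. Not satisfied.


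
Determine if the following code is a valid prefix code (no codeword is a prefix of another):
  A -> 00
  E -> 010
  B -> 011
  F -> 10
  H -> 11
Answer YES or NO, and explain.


Checking each pair (does one codeword prefix another?):
  A='00' vs E='010': no prefix
  A='00' vs B='011': no prefix
  A='00' vs F='10': no prefix
  A='00' vs H='11': no prefix
  E='010' vs A='00': no prefix
  E='010' vs B='011': no prefix
  E='010' vs F='10': no prefix
  E='010' vs H='11': no prefix
  B='011' vs A='00': no prefix
  B='011' vs E='010': no prefix
  B='011' vs F='10': no prefix
  B='011' vs H='11': no prefix
  F='10' vs A='00': no prefix
  F='10' vs E='010': no prefix
  F='10' vs B='011': no prefix
  F='10' vs H='11': no prefix
  H='11' vs A='00': no prefix
  H='11' vs E='010': no prefix
  H='11' vs B='011': no prefix
  H='11' vs F='10': no prefix
No violation found over all pairs.

YES -- this is a valid prefix code. No codeword is a prefix of any other codeword.


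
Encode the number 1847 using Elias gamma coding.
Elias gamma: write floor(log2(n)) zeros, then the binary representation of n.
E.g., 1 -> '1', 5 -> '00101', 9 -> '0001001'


num_bits = floor(log2(1847)) + 1 = 11
leading_zeros = num_bits - 1 = 10
binary(1847) = 11100110111

Elias gamma(1847) = '0000000000' + '11100110111' = 000000000011100110111 (21 bits)


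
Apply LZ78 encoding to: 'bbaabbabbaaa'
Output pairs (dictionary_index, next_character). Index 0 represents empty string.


LZ78 encoding steps:
Dictionary: {0: ''}
Step 1: w='' (idx 0), next='b' -> output (0, 'b'), add 'b' as idx 1
Step 2: w='b' (idx 1), next='a' -> output (1, 'a'), add 'ba' as idx 2
Step 3: w='' (idx 0), next='a' -> output (0, 'a'), add 'a' as idx 3
Step 4: w='b' (idx 1), next='b' -> output (1, 'b'), add 'bb' as idx 4
Step 5: w='a' (idx 3), next='b' -> output (3, 'b'), add 'ab' as idx 5
Step 6: w='ba' (idx 2), next='a' -> output (2, 'a'), add 'baa' as idx 6
Step 7: w='a' (idx 3), end of input -> output (3, '')


Encoded: [(0, 'b'), (1, 'a'), (0, 'a'), (1, 'b'), (3, 'b'), (2, 'a'), (3, '')]


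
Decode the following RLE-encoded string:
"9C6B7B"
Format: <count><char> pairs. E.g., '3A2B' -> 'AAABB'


Expanding each <count><char> pair:
  9C -> 'CCCCCCCCC'
  6B -> 'BBBBBB'
  7B -> 'BBBBBBB'

Decoded = CCCCCCCCCBBBBBBBBBBBBB


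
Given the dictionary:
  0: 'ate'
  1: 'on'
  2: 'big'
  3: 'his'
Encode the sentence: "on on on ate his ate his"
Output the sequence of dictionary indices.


Look up each word in the dictionary:
  'on' -> 1
  'on' -> 1
  'on' -> 1
  'ate' -> 0
  'his' -> 3
  'ate' -> 0
  'his' -> 3

Encoded: [1, 1, 1, 0, 3, 0, 3]


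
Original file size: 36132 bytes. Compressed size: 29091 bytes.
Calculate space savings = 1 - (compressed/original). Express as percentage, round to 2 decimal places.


ratio = compressed/original = 29091/36132 = 0.805131
savings = 1 - ratio = 1 - 0.805131 = 0.194869
as a percentage: 0.194869 * 100 = 19.49%

Space savings = 1 - 29091/36132 = 19.49%


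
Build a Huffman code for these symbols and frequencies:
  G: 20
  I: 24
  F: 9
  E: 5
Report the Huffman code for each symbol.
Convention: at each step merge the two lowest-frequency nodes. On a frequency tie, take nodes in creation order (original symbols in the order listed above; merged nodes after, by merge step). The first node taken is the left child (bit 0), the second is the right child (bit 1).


Huffman tree construction:
Step 1: Merge E(5) + F(9) = 14
Step 2: Merge (E+F)(14) + G(20) = 34
Step 3: Merge I(24) + ((E+F)+G)(34) = 58
Read each symbol's code off the tree from the root (left child = 0, right child = 1).

Codes:
  G: 11 (length 2)
  I: 0 (length 1)
  F: 101 (length 3)
  E: 100 (length 3)
Average code length: 106/58 = 1.8276 bits/symbol


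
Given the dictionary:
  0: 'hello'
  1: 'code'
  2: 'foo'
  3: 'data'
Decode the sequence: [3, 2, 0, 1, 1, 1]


Look up each index in the dictionary:
  3 -> 'data'
  2 -> 'foo'
  0 -> 'hello'
  1 -> 'code'
  1 -> 'code'
  1 -> 'code'

Decoded: "data foo hello code code code"


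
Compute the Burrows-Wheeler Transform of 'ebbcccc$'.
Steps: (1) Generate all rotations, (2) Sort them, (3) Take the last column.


Rotations (sorted):
  0: $ebbcccc -> last char: c
  1: bbcccc$e -> last char: e
  2: bcccc$eb -> last char: b
  3: c$ebbccc -> last char: c
  4: cc$ebbcc -> last char: c
  5: ccc$ebbc -> last char: c
  6: cccc$ebb -> last char: b
  7: ebbcccc$ -> last char: $


BWT = cebcccb$


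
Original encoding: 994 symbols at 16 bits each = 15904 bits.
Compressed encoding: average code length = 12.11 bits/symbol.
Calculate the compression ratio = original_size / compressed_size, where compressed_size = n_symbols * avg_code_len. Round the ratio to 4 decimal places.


original_size = n_symbols * orig_bits = 994 * 16 = 15904 bits
compressed_size = n_symbols * avg_code_len = 994 * 12.11 = 12037.34 bits
ratio = original_size / compressed_size = 15904 / 12037.34 = 1.3212

Compression ratio = 1.3212


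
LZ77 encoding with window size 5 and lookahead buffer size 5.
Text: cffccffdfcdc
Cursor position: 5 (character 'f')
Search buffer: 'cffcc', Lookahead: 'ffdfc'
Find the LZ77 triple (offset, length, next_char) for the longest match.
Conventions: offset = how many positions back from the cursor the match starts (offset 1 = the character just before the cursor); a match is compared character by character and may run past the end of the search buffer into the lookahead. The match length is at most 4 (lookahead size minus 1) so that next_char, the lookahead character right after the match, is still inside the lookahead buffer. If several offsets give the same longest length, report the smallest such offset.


Try each offset into the search buffer:
  offset=1 (pos 4, char 'c'): match length 0
  offset=2 (pos 3, char 'c'): match length 0
  offset=3 (pos 2, char 'f'): match length 1
  offset=4 (pos 1, char 'f'): match length 2
  offset=5 (pos 0, char 'c'): match length 0
Longest match has length 2 at offset 4.
next_char = character at position 5 + 2 = 7 -> 'd'

Best match: offset=4, length=2 (matching 'ff' starting at position 1)
LZ77 triple: (4, 2, 'd')


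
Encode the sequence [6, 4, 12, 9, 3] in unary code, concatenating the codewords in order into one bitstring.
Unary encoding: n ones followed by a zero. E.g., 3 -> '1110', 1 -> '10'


Encode each number as n ones followed by a terminating 0:
  6 -> 1111110 (7 bits)
  4 -> 11110 (5 bits)
  12 -> 1111111111110 (13 bits)
  9 -> 1111111110 (10 bits)
  3 -> 1110 (4 bits)
Total length = 7 + 5 + 13 + 10 + 4 = 39 bits.

Unary([6, 4, 12, 9, 3]) = 111111011110111111111111011111111101110 (39 bits)


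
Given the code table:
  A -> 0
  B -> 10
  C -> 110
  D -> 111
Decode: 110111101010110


Decoding:
110 -> C
111 -> D
10 -> B
10 -> B
10 -> B
110 -> C


Result: CDBBBC


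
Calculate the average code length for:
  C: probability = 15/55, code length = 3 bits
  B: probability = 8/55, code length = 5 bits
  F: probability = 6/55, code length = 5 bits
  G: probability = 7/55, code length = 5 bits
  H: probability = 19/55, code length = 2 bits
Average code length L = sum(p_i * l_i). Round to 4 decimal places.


Weighted contributions p_i * l_i:
  C: (15/55) * 3 = 45/55
  B: (8/55) * 5 = 40/55
  F: (6/55) * 5 = 30/55
  G: (7/55) * 5 = 35/55
  H: (19/55) * 2 = 38/55
Sum = (45 + 40 + 30 + 35 + 38)/55 = 188/55

L = 188/55 = 3.4182 bits/symbol


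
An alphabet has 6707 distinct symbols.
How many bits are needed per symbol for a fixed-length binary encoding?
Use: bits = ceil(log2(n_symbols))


log2(6707) = 12.7115
Bracket: 2^12 = 4096 < 6707 <= 2^13 = 8192
So ceil(log2(6707)) = 13

bits = ceil(log2(6707)) = ceil(12.7115) = 13 bits


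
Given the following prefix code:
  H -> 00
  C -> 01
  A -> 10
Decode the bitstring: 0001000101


Decoding step by step:
Bits 00 -> H
Bits 01 -> C
Bits 00 -> H
Bits 01 -> C
Bits 01 -> C


Decoded message: HCHCC


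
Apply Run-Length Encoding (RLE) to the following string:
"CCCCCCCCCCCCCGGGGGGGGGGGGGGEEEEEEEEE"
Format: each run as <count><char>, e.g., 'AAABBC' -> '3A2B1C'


Scanning runs left to right:
  i=0: run of 'C' x 13 -> '13C'
  i=13: run of 'G' x 14 -> '14G'
  i=27: run of 'E' x 9 -> '9E'

RLE = 13C14G9E


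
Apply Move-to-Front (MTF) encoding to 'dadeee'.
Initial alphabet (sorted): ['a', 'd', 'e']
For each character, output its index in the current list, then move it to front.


MTF encoding:
'd': index 1 in ['a', 'd', 'e'] -> ['d', 'a', 'e']
'a': index 1 in ['d', 'a', 'e'] -> ['a', 'd', 'e']
'd': index 1 in ['a', 'd', 'e'] -> ['d', 'a', 'e']
'e': index 2 in ['d', 'a', 'e'] -> ['e', 'd', 'a']
'e': index 0 in ['e', 'd', 'a'] -> ['e', 'd', 'a']
'e': index 0 in ['e', 'd', 'a'] -> ['e', 'd', 'a']


Output: [1, 1, 1, 2, 0, 0]


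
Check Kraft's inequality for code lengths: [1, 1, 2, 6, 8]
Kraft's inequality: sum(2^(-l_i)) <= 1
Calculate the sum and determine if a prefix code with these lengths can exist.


Sum = 2^(-1) + 2^(-1) + 2^(-2) + 2^(-6) + 2^(-8)
    = 0.5 + 0.5 + 0.25 + 0.015625 + 0.00390625
    = 325/256 = 1.26953125
Since 1.26953125 > 1, Kraft's inequality is NOT satisfied.
A prefix code with these lengths CANNOT exist.

Kraft sum = 1.26953125. Not satisfied.


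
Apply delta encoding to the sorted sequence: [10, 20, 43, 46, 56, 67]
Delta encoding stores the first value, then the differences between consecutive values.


First value: 10
Deltas:
  20 - 10 = 10
  43 - 20 = 23
  46 - 43 = 3
  56 - 46 = 10
  67 - 56 = 11


Delta encoded: [10, 10, 23, 3, 10, 11]


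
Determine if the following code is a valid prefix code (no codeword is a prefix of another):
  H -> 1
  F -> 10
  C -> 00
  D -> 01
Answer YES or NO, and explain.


Checking each pair (does one codeword prefix another?):
  H='1' vs F='10': prefix -- VIOLATION

NO -- this is NOT a valid prefix code. H (1) is a prefix of F (10).


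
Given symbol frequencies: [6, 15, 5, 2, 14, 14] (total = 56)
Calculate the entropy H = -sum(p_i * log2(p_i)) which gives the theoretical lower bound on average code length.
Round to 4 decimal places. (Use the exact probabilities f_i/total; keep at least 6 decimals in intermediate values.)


Per-symbol terms -p_i * log2(p_i) with p_i = f_i/56:
  p = 6/56 = 0.107143: log2(p) = -3.222392, -p*log2(p) = 0.345256
  p = 15/56 = 0.267857: log2(p) = -1.900464, -p*log2(p) = 0.509053
  p = 5/56 = 0.089286: log2(p) = -3.485427, -p*log2(p) = 0.311199
  p = 2/56 = 0.035714: log2(p) = -4.807355, -p*log2(p) = 0.171691
  p = 14/56 = 0.250000: log2(p) = -2.000000, -p*log2(p) = 0.500000
  p = 14/56 = 0.250000: log2(p) = -2.000000, -p*log2(p) = 0.500000
H = 0.345256 + 0.509053 + 0.311199 + 0.171691 + 0.500000 + 0.500000 = 2.337199

H = 2.3372 bits/symbol


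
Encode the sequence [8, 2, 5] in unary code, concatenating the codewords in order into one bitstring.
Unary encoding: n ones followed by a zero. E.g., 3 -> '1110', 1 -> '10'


Encode each number as n ones followed by a terminating 0:
  8 -> 111111110 (9 bits)
  2 -> 110 (3 bits)
  5 -> 111110 (6 bits)
Total length = 9 + 3 + 6 = 18 bits.

Unary([8, 2, 5]) = 111111110110111110 (18 bits)


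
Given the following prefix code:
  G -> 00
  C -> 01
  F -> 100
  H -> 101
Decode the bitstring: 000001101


Decoding step by step:
Bits 00 -> G
Bits 00 -> G
Bits 01 -> C
Bits 101 -> H


Decoded message: GGCH


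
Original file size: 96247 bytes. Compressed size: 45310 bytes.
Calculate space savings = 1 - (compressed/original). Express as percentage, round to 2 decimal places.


ratio = compressed/original = 45310/96247 = 0.470768
savings = 1 - ratio = 1 - 0.470768 = 0.529232
as a percentage: 0.529232 * 100 = 52.92%

Space savings = 1 - 45310/96247 = 52.92%


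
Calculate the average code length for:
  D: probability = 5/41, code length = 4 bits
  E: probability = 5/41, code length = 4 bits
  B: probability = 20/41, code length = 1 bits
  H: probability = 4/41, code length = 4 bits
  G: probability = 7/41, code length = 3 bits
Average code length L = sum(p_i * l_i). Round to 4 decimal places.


Weighted contributions p_i * l_i:
  D: (5/41) * 4 = 20/41
  E: (5/41) * 4 = 20/41
  B: (20/41) * 1 = 20/41
  H: (4/41) * 4 = 16/41
  G: (7/41) * 3 = 21/41
Sum = (20 + 20 + 20 + 16 + 21)/41 = 97/41

L = 97/41 = 2.3659 bits/symbol


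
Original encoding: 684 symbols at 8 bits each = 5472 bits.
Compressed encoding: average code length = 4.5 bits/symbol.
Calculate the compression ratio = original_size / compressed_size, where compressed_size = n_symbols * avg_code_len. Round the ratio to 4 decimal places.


original_size = n_symbols * orig_bits = 684 * 8 = 5472 bits
compressed_size = n_symbols * avg_code_len = 684 * 4.5 = 3078.0 bits
ratio = original_size / compressed_size = 5472 / 3078.0 = 1.7778

Compression ratio = 1.7778


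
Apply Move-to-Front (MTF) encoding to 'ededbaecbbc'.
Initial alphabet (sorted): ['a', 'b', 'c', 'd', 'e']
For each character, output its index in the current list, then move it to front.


MTF encoding:
'e': index 4 in ['a', 'b', 'c', 'd', 'e'] -> ['e', 'a', 'b', 'c', 'd']
'd': index 4 in ['e', 'a', 'b', 'c', 'd'] -> ['d', 'e', 'a', 'b', 'c']
'e': index 1 in ['d', 'e', 'a', 'b', 'c'] -> ['e', 'd', 'a', 'b', 'c']
'd': index 1 in ['e', 'd', 'a', 'b', 'c'] -> ['d', 'e', 'a', 'b', 'c']
'b': index 3 in ['d', 'e', 'a', 'b', 'c'] -> ['b', 'd', 'e', 'a', 'c']
'a': index 3 in ['b', 'd', 'e', 'a', 'c'] -> ['a', 'b', 'd', 'e', 'c']
'e': index 3 in ['a', 'b', 'd', 'e', 'c'] -> ['e', 'a', 'b', 'd', 'c']
'c': index 4 in ['e', 'a', 'b', 'd', 'c'] -> ['c', 'e', 'a', 'b', 'd']
'b': index 3 in ['c', 'e', 'a', 'b', 'd'] -> ['b', 'c', 'e', 'a', 'd']
'b': index 0 in ['b', 'c', 'e', 'a', 'd'] -> ['b', 'c', 'e', 'a', 'd']
'c': index 1 in ['b', 'c', 'e', 'a', 'd'] -> ['c', 'b', 'e', 'a', 'd']


Output: [4, 4, 1, 1, 3, 3, 3, 4, 3, 0, 1]


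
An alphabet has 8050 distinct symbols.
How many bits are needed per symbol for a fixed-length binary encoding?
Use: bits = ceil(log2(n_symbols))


log2(8050) = 12.9748
Bracket: 2^12 = 4096 < 8050 <= 2^13 = 8192
So ceil(log2(8050)) = 13

bits = ceil(log2(8050)) = ceil(12.9748) = 13 bits


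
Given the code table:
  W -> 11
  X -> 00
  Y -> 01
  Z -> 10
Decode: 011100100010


Decoding:
01 -> Y
11 -> W
00 -> X
10 -> Z
00 -> X
10 -> Z


Result: YWXZXZ


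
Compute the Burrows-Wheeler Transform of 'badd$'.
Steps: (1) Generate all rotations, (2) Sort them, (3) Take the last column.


Rotations (sorted):
  0: $badd -> last char: d
  1: add$b -> last char: b
  2: badd$ -> last char: $
  3: d$bad -> last char: d
  4: dd$ba -> last char: a


BWT = db$da


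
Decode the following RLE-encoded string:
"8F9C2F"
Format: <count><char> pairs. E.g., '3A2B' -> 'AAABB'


Expanding each <count><char> pair:
  8F -> 'FFFFFFFF'
  9C -> 'CCCCCCCCC'
  2F -> 'FF'

Decoded = FFFFFFFFCCCCCCCCCFF


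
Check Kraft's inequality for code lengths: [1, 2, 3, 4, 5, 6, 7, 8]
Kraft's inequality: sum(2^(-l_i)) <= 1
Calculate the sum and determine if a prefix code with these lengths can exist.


Sum = 2^(-1) + 2^(-2) + 2^(-3) + 2^(-4) + 2^(-5) + 2^(-6) + 2^(-7) + 2^(-8)
    = 0.5 + 0.25 + 0.125 + 0.0625 + 0.03125 + 0.015625 + 0.0078125 + 0.00390625
    = 255/256 = 0.99609375
Since 0.99609375 <= 1, Kraft's inequality IS satisfied.
A prefix code with these lengths CAN exist.

Kraft sum = 0.99609375. Satisfied.


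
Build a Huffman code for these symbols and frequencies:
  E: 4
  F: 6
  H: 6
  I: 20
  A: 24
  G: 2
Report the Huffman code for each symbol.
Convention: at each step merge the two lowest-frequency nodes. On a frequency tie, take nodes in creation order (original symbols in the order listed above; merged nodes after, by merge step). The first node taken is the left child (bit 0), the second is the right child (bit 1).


Huffman tree construction:
Step 1: Merge G(2) + E(4) = 6
Step 2: Merge F(6) + H(6) = 12
Step 3: Merge (G+E)(6) + (F+H)(12) = 18
Step 4: Merge ((G+E)+(F+H))(18) + I(20) = 38
Step 5: Merge A(24) + (((G+E)+(F+H))+I)(38) = 62
Read each symbol's code off the tree from the root (left child = 0, right child = 1).

Codes:
  E: 1001 (length 4)
  F: 1010 (length 4)
  H: 1011 (length 4)
  I: 11 (length 2)
  A: 0 (length 1)
  G: 1000 (length 4)
Average code length: 136/62 = 2.1935 bits/symbol


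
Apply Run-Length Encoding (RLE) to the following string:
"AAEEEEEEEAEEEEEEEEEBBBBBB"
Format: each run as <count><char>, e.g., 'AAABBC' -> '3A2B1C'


Scanning runs left to right:
  i=0: run of 'A' x 2 -> '2A'
  i=2: run of 'E' x 7 -> '7E'
  i=9: run of 'A' x 1 -> '1A'
  i=10: run of 'E' x 9 -> '9E'
  i=19: run of 'B' x 6 -> '6B'

RLE = 2A7E1A9E6B


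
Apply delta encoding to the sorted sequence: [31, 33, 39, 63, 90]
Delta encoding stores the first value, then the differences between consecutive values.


First value: 31
Deltas:
  33 - 31 = 2
  39 - 33 = 6
  63 - 39 = 24
  90 - 63 = 27


Delta encoded: [31, 2, 6, 24, 27]


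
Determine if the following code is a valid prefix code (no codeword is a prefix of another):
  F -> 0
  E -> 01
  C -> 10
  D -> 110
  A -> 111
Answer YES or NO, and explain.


Checking each pair (does one codeword prefix another?):
  F='0' vs E='01': prefix -- VIOLATION

NO -- this is NOT a valid prefix code. F (0) is a prefix of E (01).


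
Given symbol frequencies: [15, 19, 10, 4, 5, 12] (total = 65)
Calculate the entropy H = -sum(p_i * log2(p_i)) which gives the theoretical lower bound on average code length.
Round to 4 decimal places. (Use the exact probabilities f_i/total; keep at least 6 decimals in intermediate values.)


Per-symbol terms -p_i * log2(p_i) with p_i = f_i/65:
  p = 15/65 = 0.230769: log2(p) = -2.115477, -p*log2(p) = 0.488187
  p = 19/65 = 0.292308: log2(p) = -1.774440, -p*log2(p) = 0.518683
  p = 10/65 = 0.153846: log2(p) = -2.700440, -p*log2(p) = 0.415452
  p = 4/65 = 0.061538: log2(p) = -4.022368, -p*log2(p) = 0.247530
  p = 5/65 = 0.076923: log2(p) = -3.700440, -p*log2(p) = 0.284649
  p = 12/65 = 0.184615: log2(p) = -2.437405, -p*log2(p) = 0.449983
H = 0.488187 + 0.518683 + 0.415452 + 0.247530 + 0.284649 + 0.449983 = 2.404484

H = 2.4045 bits/symbol


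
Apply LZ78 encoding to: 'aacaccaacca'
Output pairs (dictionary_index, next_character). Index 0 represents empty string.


LZ78 encoding steps:
Dictionary: {0: ''}
Step 1: w='' (idx 0), next='a' -> output (0, 'a'), add 'a' as idx 1
Step 2: w='a' (idx 1), next='c' -> output (1, 'c'), add 'ac' as idx 2
Step 3: w='ac' (idx 2), next='c' -> output (2, 'c'), add 'acc' as idx 3
Step 4: w='a' (idx 1), next='a' -> output (1, 'a'), add 'aa' as idx 4
Step 5: w='' (idx 0), next='c' -> output (0, 'c'), add 'c' as idx 5
Step 6: w='c' (idx 5), next='a' -> output (5, 'a'), add 'ca' as idx 6


Encoded: [(0, 'a'), (1, 'c'), (2, 'c'), (1, 'a'), (0, 'c'), (5, 'a')]


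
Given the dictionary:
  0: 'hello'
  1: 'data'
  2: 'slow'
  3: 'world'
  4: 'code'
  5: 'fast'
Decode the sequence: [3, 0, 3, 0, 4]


Look up each index in the dictionary:
  3 -> 'world'
  0 -> 'hello'
  3 -> 'world'
  0 -> 'hello'
  4 -> 'code'

Decoded: "world hello world hello code"


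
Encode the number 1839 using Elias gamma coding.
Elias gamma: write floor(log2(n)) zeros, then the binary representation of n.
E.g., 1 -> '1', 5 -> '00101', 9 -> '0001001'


num_bits = floor(log2(1839)) + 1 = 11
leading_zeros = num_bits - 1 = 10
binary(1839) = 11100101111

Elias gamma(1839) = '0000000000' + '11100101111' = 000000000011100101111 (21 bits)


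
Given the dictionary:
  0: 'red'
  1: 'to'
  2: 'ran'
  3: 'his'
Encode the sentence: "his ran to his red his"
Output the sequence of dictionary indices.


Look up each word in the dictionary:
  'his' -> 3
  'ran' -> 2
  'to' -> 1
  'his' -> 3
  'red' -> 0
  'his' -> 3

Encoded: [3, 2, 1, 3, 0, 3]


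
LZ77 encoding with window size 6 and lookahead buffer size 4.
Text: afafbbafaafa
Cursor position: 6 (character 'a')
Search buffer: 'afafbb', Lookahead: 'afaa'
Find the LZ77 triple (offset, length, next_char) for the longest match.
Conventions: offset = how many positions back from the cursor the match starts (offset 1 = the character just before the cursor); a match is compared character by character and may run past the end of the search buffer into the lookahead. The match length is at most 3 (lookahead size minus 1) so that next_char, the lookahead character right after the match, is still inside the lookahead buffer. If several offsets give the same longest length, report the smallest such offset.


Try each offset into the search buffer:
  offset=1 (pos 5, char 'b'): match length 0
  offset=2 (pos 4, char 'b'): match length 0
  offset=3 (pos 3, char 'f'): match length 0
  offset=4 (pos 2, char 'a'): match length 2
  offset=5 (pos 1, char 'f'): match length 0
  offset=6 (pos 0, char 'a'): match length 3
Longest match has length 3 at offset 6.
next_char = character at position 6 + 3 = 9 -> 'a'

Best match: offset=6, length=3 (matching 'afa' starting at position 0)
LZ77 triple: (6, 3, 'a')


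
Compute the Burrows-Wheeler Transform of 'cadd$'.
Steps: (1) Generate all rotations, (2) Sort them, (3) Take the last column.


Rotations (sorted):
  0: $cadd -> last char: d
  1: add$c -> last char: c
  2: cadd$ -> last char: $
  3: d$cad -> last char: d
  4: dd$ca -> last char: a


BWT = dc$da
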